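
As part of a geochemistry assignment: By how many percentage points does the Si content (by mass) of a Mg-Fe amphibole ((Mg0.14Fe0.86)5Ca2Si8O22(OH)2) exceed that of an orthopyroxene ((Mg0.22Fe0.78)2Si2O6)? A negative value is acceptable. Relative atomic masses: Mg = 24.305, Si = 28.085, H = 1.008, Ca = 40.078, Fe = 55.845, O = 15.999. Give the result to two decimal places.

First mineral: 224.680 g Si in 947.975 g formula = 23.70 wt% Si.
Second mineral: 56.170 g Si in 249.976 g formula = 22.47 wt% Si.
23.70% − 22.47% gives a difference of 1.23 percentage points.

1.23 percentage points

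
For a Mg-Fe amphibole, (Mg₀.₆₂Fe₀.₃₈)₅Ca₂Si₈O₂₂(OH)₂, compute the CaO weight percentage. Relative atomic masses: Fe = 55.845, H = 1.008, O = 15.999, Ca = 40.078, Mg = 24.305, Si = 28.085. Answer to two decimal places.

Molar mass of (Mg₀.₆₂Fe₀.₃₈)₅Ca₂Si₈O₂₂(OH)₂ = 3.10×24.305 + 1.90×55.845 + 2×40.078 + 8×28.085 + 24×15.999 + 2×1.008 = 872.279 g/mol.
Each formula unit contains 2 Ca, equivalent to 2/1 = 2.0000 mol CaO.
M(CaO) = 1×40.078 + 1×15.999 = 56.077 g/mol.
Mass of CaO per formula unit = 2.0000 × 56.077 = 112.154 g.
CaO wt% = 112.154 / 872.279 × 100 = 12.86%.

12.86 wt%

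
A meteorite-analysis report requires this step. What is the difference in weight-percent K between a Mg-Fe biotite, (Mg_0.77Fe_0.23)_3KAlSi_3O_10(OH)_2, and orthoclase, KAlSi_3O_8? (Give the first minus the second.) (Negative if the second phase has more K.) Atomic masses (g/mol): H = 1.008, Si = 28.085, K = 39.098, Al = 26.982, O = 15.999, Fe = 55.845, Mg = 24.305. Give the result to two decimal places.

First mineral: 39.098 g K in 439.017 g formula = 8.91 wt% K.
Second mineral: 39.098 g K in 278.327 g formula = 14.05 wt% K.
8.91% − 14.05% gives a difference of -5.14 percentage points.

-5.14 percentage points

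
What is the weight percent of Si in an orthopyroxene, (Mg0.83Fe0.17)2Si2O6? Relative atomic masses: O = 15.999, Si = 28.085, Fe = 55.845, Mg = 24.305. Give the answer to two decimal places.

M((Mg0.83Fe0.17)2Si2O6) = 211.498 g/mol.
Si contributes 2 × 28.085 = 56.170 g per mole.
56.170/211.498 = 0.2656 → 26.56%.

26.56 weight percent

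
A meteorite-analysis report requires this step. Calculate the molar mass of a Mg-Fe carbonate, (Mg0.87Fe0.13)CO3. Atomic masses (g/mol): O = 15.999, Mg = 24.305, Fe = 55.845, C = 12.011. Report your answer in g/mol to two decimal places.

The formula mass is the sum 0.87*24.305 + 0.13*55.845 + 1*12.011 + 3*15.999.

88.41 g/mol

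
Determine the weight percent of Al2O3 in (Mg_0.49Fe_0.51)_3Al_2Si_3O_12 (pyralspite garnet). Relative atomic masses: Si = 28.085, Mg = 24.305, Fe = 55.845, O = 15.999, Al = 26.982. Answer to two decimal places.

22.59 wt%

Molar mass of (Mg_0.49Fe_0.51)_3Al_2Si_3O_12 = 1.47*24.305 + 1.53*55.845 + 2*26.982 + 3*28.085 + 12*15.999 = 451.378 g/mol.
Each formula unit contains 2 Al, equivalent to 2/2 = 1.0000 mol Al2O3.
M(Al2O3) = 2×26.982 + 3×15.999 = 101.961 g/mol.
Mass of Al2O3 per formula unit = 1.0000 × 101.961 = 101.961 g.
Al2O3 wt% = 101.961 / 451.378 × 100 = 22.59%.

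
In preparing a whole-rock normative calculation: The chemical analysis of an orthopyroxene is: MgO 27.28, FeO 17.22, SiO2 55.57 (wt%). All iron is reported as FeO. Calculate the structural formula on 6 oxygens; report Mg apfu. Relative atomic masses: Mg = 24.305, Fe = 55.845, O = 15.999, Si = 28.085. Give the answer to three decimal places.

MgO: 27.28/40.304 = 0.67686 mol → 0.67686 mol Mg, 0.67686 mol O.
FeO: 17.22/71.844 = 0.23969 mol → 0.23969 mol Fe, 0.23969 mol O.
SiO2: 55.57/60.083 = 0.92489 mol → 0.92489 mol Si, 1.84978 mol O.
Total oxygen = 2.76633 mol. Normalization factor = 6/2.76633 = 2.16894.
Mg per 6 O = 0.67686 × 2.16894 = 1.468.

1.468 Mg apfu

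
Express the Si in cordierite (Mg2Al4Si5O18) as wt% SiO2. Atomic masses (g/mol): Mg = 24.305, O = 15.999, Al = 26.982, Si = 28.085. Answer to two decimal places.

51.36 wt%

M(Mg2Al4Si5O18) = 584.945 g/mol; M(SiO2) = 60.083 g/mol.
Moles SiO2 per formula unit = 5 Si ÷ 1 = 5.0000.
SiO2 fraction = (5.0000 × 60.083) / 584.945 = 300.415/584.945 = 0.5136.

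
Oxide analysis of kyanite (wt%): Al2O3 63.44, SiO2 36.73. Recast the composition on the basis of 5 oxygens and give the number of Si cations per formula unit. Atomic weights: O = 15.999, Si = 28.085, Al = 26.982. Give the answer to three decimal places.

Al2O3: 63.44/101.961 = 0.62220 mol → 1.24440 mol Al, 1.86660 mol O.
SiO2: 36.73/60.083 = 0.61132 mol → 0.61132 mol Si, 1.22264 mol O.
Total oxygen = 3.08924 mol. Normalization factor = 5/3.08924 = 1.61852.
Si per 5 O = 0.61132 × 1.61852 = 0.989.

0.989 Si apfu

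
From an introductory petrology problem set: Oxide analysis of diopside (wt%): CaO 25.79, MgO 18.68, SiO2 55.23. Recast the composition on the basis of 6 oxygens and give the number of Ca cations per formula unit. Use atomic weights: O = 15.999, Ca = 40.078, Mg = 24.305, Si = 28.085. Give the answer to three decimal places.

25.79 wt% CaO ÷ 56.077 g/mol = 0.45990 mol, giving 0.45990 Ca and 0.45990 O.
18.68 wt% MgO ÷ 40.304 g/mol = 0.46348 mol, giving 0.46348 Mg and 0.46348 O.
55.23 wt% SiO2 ÷ 60.083 g/mol = 0.91923 mol, giving 0.91923 Si and 1.83846 O.
Oxygen sums to 2.76184; scaling by 6/2.76184 = 2.17246 puts the formula on 6 O.
Ca: 0.45990 × 2.17246 = 0.999 atoms per formula unit.

0.999 Ca apfu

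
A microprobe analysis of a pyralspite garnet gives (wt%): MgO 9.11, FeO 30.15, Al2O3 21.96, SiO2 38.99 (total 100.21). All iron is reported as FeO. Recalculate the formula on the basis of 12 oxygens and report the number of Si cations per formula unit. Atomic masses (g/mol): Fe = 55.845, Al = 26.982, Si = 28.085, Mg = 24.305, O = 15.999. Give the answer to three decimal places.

3.007 Si apfu

MgO (M=40.304): mol = 0.22603; Mg = 0.22603, O = 0.22603.
FeO (M=71.844): mol = 0.41966; Fe = 0.41966, O = 0.41966.
Al2O3 (M=101.961): mol = 0.21538; Al = 0.43076, O = 0.64614.
SiO2 (M=60.083): mol = 0.64894; Si = 0.64894, O = 1.29788.
ΣO = 2.58971; factor = 12/ΣO = 4.63372.
Si apfu = 0.64894 × 4.63372 = 3.007.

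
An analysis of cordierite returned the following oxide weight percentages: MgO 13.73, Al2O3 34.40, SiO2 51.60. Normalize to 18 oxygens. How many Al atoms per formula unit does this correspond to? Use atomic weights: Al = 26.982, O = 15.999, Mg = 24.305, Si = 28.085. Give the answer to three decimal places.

3.956 Al apfu

13.73 wt% MgO ÷ 40.304 g/mol = 0.34066 mol, giving 0.34066 Mg and 0.34066 O.
34.40 wt% Al2O3 ÷ 101.961 g/mol = 0.33738 mol, giving 0.67476 Al and 1.01214 O.
51.60 wt% SiO2 ÷ 60.083 g/mol = 0.85881 mol, giving 0.85881 Si and 1.71762 O.
Oxygen sums to 3.07042; scaling by 18/3.07042 = 5.86239 puts the formula on 18 O.
Al: 0.67476 × 5.86239 = 3.956 atoms per formula unit.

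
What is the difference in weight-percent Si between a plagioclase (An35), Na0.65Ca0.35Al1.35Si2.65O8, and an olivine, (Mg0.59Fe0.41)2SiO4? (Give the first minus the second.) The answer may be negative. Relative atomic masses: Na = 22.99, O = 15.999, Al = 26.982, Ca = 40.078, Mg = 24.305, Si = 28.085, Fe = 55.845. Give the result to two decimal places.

Si in Na0.65Ca0.35Al1.35Si2.65O8: molar mass 267.814 g/mol; 2.65×28.085 = 74.425 g → 27.79 wt%.
Si in (Mg0.59Fe0.41)2SiO4: molar mass 166.554 g/mol; 1×28.085 = 28.085 g → 16.86 wt%.
Difference = 27.79 − 16.86 = 10.93 percentage points.

10.93 percentage points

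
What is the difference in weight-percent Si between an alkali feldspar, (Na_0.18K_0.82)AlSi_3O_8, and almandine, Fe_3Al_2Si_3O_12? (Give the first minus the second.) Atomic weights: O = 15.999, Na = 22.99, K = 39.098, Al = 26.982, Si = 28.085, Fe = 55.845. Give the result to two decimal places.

13.66 percentage points

M((Na_0.18K_0.82)AlSi_3O_8) = 275.428 g/mol, so wt% Si = 84.255/275.428 × 100 = 30.59%.
M(Fe_3Al_2Si_3O_12) = 497.742 g/mol, so wt% Si = 84.255/497.742 × 100 = 16.93%.
30.59 − 16.93 = 13.66 pp.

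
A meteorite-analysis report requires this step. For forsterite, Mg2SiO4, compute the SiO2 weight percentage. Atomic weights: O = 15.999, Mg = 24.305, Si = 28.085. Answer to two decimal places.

42.71 wt%

Formula mass = 140.691 g/mol.
1 Si → 1.0000 mol SiO2 per formula unit; M(SiO2) = 60.083, so SiO2 mass = 60.083 g.
60.083/140.691 × 100 = 42.71 wt%.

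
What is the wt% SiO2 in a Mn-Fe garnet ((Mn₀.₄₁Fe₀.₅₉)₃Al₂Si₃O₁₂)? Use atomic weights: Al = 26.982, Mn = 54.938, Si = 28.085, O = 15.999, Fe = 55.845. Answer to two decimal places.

Formula mass = 496.626 g/mol.
3 Si → 3.0000 mol SiO2 per formula unit; M(SiO2) = 60.083, so SiO2 mass = 180.249 g.
180.249/496.626 × 100 = 36.29 wt%.

36.29 wt%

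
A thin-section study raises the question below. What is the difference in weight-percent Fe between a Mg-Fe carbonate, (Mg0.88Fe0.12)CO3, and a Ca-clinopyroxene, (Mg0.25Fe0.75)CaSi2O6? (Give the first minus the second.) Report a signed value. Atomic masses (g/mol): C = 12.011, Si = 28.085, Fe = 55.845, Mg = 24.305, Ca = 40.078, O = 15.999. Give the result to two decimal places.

M((Mg0.88Fe0.12)CO3) = 88.098 g/mol, so wt% Fe = 6.701/88.098 × 100 = 7.61%.
M((Mg0.25Fe0.75)CaSi2O6) = 240.202 g/mol, so wt% Fe = 41.884/240.202 × 100 = 17.44%.
7.61 − 17.44 = -9.83 pp.

-9.83 percentage points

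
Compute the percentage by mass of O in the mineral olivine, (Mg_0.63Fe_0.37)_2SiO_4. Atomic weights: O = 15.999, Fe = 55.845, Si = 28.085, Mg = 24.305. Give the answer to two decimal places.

Formula mass = 1.26·24.305 + 0.74·55.845 + 1·28.085 + 4·15.999 = 164.031 g/mol, of which 63.996 g is O.
So O makes up 63.996/164.031 = 0.3901 of the mass, i.e. 39.01%.

39.01 weight percent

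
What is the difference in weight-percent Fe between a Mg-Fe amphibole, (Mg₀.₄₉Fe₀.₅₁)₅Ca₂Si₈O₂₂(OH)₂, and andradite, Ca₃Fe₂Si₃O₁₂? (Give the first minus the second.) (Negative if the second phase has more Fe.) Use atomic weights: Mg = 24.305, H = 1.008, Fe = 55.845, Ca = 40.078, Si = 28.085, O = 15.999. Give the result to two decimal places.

Fe in (Mg₀.₄₉Fe₀.₅₁)₅Ca₂Si₈O₂₂(OH)₂: molar mass 892.780 g/mol; 2.55×55.845 = 142.405 g → 15.95 wt%.
Fe in Ca₃Fe₂Si₃O₁₂: molar mass 508.167 g/mol; 2×55.845 = 111.690 g → 21.98 wt%.
Difference = 15.95 − 21.98 = -6.03 percentage points.

-6.03 percentage points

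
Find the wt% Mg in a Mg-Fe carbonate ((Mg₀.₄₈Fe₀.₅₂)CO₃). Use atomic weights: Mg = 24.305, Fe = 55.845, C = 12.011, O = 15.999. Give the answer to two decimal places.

M((Mg₀.₄₈Fe₀.₅₂)CO₃) = 100.714 g/mol.
Mg contributes 0.48 × 24.305 = 11.666 g per mole.
11.666/100.714 = 0.1158 → 11.58%.

11.58 mass %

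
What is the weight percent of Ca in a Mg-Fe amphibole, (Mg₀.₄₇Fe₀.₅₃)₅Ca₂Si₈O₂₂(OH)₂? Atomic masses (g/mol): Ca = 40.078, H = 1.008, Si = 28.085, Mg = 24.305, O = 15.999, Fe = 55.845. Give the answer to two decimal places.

8.95 weight percent

M((Mg₀.₄₇Fe₀.₅₃)₅Ca₂Si₈O₂₂(OH)₂) = 895.934 g/mol.
Ca contributes 2 × 40.078 = 80.156 g per mole.
80.156/895.934 = 0.0895 → 8.95%.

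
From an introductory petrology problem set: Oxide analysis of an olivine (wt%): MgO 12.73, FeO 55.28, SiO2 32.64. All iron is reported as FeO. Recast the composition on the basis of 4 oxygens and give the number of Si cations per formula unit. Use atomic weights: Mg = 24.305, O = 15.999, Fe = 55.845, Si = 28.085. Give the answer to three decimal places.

1.001 Si apfu

MgO (M=40.304): mol = 0.31585; Mg = 0.31585, O = 0.31585.
FeO (M=71.844): mol = 0.76944; Fe = 0.76944, O = 0.76944.
SiO2 (M=60.083): mol = 0.54325; Si = 0.54325, O = 1.08650.
ΣO = 2.17179; factor = 4/ΣO = 1.84180.
Si apfu = 0.54325 × 1.84180 = 1.001.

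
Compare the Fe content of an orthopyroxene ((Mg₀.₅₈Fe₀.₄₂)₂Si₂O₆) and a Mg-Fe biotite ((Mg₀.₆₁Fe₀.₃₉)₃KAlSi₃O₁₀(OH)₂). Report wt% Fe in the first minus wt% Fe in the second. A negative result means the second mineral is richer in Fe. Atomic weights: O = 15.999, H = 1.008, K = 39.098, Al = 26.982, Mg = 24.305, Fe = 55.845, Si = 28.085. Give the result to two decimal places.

6.25 percentage points

First mineral: 46.910 g Fe in 227.268 g formula = 20.64 wt% Fe.
Second mineral: 65.339 g Fe in 454.156 g formula = 14.39 wt% Fe.
20.64% − 14.39% gives a difference of 6.25 percentage points.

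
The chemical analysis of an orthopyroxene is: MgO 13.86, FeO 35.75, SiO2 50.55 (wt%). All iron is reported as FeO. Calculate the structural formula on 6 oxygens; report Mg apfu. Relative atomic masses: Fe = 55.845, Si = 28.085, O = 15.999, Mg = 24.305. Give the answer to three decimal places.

0.817 Mg apfu

13.86 wt% MgO ÷ 40.304 g/mol = 0.34389 mol, giving 0.34389 Mg and 0.34389 O.
35.75 wt% FeO ÷ 71.844 g/mol = 0.49761 mol, giving 0.49761 Fe and 0.49761 O.
50.55 wt% SiO2 ÷ 60.083 g/mol = 0.84134 mol, giving 0.84134 Si and 1.68268 O.
Oxygen sums to 2.52418; scaling by 6/2.52418 = 2.37701 puts the formula on 6 O.
Mg: 0.34389 × 2.37701 = 0.817 atoms per formula unit.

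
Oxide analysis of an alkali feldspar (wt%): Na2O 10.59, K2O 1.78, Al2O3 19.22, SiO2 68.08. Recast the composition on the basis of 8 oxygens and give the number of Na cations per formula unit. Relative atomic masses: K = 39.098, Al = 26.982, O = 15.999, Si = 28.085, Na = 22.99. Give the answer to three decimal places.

0.905 Na apfu

Na2O (M=61.979): mol = 0.17086; Na = 0.34172, O = 0.17086.
K2O (M=94.195): mol = 0.01890; K = 0.03780, O = 0.01890.
Al2O3 (M=101.961): mol = 0.18850; Al = 0.37700, O = 0.56550.
SiO2 (M=60.083): mol = 1.13310; Si = 1.13310, O = 2.26620.
ΣO = 3.02146; factor = 8/ΣO = 2.64773.
Na apfu = 0.34172 × 2.64773 = 0.905.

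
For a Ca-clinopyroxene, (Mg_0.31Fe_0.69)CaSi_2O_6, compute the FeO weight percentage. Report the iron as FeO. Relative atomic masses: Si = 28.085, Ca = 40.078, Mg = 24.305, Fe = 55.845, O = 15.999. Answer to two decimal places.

20.80 wt%

M((Mg_0.31Fe_0.69)CaSi_2O_6) = 238.310 g/mol; M(FeO) = 71.844 g/mol.
Moles FeO per formula unit = 0.69 Fe ÷ 1 = 0.6900.
FeO fraction = (0.6900 × 71.844) / 238.310 = 49.572/238.310 = 0.2080.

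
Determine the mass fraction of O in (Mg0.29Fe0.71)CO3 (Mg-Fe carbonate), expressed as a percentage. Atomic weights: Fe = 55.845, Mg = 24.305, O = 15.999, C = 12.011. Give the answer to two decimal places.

Molar mass of (Mg0.29Fe0.71)CO3: 0.29·24.305 + 0.71·55.845 + 1·12.011 + 3·15.999 = 106.706 g/mol.
Mass of O per formula unit: 3 × 15.999 = 47.997 g.
Weight fraction O = 47.997 / 106.706 = 0.4498.

44.98 wt%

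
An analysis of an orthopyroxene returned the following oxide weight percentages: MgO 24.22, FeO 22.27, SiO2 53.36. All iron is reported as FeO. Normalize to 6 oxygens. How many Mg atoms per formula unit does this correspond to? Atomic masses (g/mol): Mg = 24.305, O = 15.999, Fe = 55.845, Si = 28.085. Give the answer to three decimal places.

MgO (M=40.304): mol = 0.60093; Mg = 0.60093, O = 0.60093.
FeO (M=71.844): mol = 0.30998; Fe = 0.30998, O = 0.30998.
SiO2 (M=60.083): mol = 0.88810; Si = 0.88810, O = 1.77620.
ΣO = 2.68711; factor = 6/ΣO = 2.23288.
Mg apfu = 0.60093 × 2.23288 = 1.342.

1.342 Mg apfu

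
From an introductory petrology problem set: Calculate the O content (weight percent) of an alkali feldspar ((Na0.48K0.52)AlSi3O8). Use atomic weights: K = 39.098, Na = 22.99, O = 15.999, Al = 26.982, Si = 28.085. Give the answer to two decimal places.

47.30 weight percent

Molar mass of (Na0.48K0.52)AlSi3O8: 0.48×22.99 + 0.52×39.098 + 1×26.982 + 3×28.085 + 8×15.999 = 270.595 g/mol.
Mass of O per formula unit: 8 × 15.999 = 127.992 g.
Weight fraction O = 127.992 / 270.595 = 0.4730.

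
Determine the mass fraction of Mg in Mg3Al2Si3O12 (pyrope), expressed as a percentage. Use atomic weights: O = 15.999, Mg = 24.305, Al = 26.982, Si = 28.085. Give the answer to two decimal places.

Molar mass of Mg3Al2Si3O12: 3×24.305 + 2×26.982 + 3×28.085 + 12×15.999 = 403.122 g/mol.
Mass of Mg per formula unit: 3 × 24.305 = 72.915 g.
Weight fraction Mg = 72.915 / 403.122 = 0.1809.

18.09 wt%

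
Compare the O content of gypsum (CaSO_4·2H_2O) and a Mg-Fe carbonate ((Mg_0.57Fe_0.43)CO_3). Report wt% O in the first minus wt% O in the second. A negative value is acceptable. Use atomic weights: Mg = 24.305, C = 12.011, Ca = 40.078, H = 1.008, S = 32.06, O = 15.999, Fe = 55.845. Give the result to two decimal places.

M(CaSO_4·2H_2O) = 172.164 g/mol, so wt% O = 95.994/172.164 × 100 = 55.76%.
M((Mg_0.57Fe_0.43)CO_3) = 97.875 g/mol, so wt% O = 47.997/97.875 × 100 = 49.04%.
55.76 − 49.04 = 6.72 pp.

6.72 percentage points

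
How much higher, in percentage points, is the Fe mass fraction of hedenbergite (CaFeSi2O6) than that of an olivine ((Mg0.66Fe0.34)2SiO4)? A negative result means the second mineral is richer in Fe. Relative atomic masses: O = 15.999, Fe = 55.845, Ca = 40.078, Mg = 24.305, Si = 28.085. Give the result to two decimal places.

-0.91 percentage points

M(CaFeSi2O6) = 248.087 g/mol, so wt% Fe = 55.845/248.087 × 100 = 22.51%.
M((Mg0.66Fe0.34)2SiO4) = 162.138 g/mol, so wt% Fe = 37.975/162.138 × 100 = 23.42%.
22.51 − 23.42 = -0.91 pp.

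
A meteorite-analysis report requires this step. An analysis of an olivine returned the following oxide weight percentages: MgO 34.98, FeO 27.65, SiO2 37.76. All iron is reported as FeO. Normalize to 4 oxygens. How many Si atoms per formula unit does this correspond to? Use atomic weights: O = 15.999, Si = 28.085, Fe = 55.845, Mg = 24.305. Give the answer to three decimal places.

1.002 Si apfu

MgO (M=40.304): mol = 0.86790; Mg = 0.86790, O = 0.86790.
FeO (M=71.844): mol = 0.38486; Fe = 0.38486, O = 0.38486.
SiO2 (M=60.083): mol = 0.62846; Si = 0.62846, O = 1.25692.
ΣO = 2.50968; factor = 4/ΣO = 1.59383.
Si apfu = 0.62846 × 1.59383 = 1.002.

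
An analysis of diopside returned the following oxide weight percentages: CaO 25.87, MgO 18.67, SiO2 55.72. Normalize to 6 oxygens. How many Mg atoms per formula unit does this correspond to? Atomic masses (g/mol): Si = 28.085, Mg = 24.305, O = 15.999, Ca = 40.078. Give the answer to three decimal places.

CaO: 25.87/56.077 = 0.46133 mol → 0.46133 mol Ca, 0.46133 mol O.
MgO: 18.67/40.304 = 0.46323 mol → 0.46323 mol Mg, 0.46323 mol O.
SiO2: 55.72/60.083 = 0.92738 mol → 0.92738 mol Si, 1.85476 mol O.
Total oxygen = 2.77932 mol. Normalization factor = 6/2.77932 = 2.15880.
Mg per 6 O = 0.46323 × 2.15880 = 1.000.

1.000 Mg apfu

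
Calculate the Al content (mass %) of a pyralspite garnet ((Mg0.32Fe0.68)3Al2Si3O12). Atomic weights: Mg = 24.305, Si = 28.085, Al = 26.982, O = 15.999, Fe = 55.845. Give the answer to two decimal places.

11.54 mass %

Molar mass of (Mg0.32Fe0.68)3Al2Si3O12: 0.96*24.305 + 2.04*55.845 + 2*26.982 + 3*28.085 + 12*15.999 = 467.464 g/mol.
Mass of Al per formula unit: 2 × 26.982 = 53.964 g.
Weight fraction Al = 53.964 / 467.464 = 0.1154.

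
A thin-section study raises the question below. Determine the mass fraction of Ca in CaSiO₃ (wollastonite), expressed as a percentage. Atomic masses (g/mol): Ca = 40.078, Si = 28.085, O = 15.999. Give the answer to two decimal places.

34.50 weight percent

Formula mass = 1·40.078 + 1·28.085 + 3·15.999 = 116.160 g/mol, of which 40.078 g is Ca.
So Ca makes up 40.078/116.160 = 0.3450 of the mass, i.e. 34.50%.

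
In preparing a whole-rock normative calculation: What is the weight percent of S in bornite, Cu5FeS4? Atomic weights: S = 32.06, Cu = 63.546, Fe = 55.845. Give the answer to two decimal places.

25.56 weight percent

M(Cu5FeS4) = 501.815 g/mol.
S contributes 4 × 32.06 = 128.240 g per mole.
128.240/501.815 = 0.2556 → 25.56%.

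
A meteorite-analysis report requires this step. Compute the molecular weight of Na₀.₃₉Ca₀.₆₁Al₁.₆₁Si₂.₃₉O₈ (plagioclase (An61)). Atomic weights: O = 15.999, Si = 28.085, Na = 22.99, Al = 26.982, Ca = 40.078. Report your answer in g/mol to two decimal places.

271.97 g/mol

The formula mass is the sum 0.39(22.99) + 0.61(40.078) + 1.61(26.982) + 2.39(28.085) + 8(15.999).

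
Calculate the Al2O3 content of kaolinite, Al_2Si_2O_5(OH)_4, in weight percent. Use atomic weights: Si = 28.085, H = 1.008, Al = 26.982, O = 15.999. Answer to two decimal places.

Formula mass = 258.157 g/mol.
2 Al → 1.0000 mol Al2O3 per formula unit; M(Al2O3) = 101.961, so Al2O3 mass = 101.961 g.
101.961/258.157 × 100 = 39.50 wt%.

39.50 wt%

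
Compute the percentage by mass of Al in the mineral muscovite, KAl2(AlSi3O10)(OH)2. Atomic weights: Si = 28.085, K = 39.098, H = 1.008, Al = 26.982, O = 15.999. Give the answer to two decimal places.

M(KAl2(AlSi3O10)(OH)2) = 398.303 g/mol.
Al contributes 3 × 26.982 = 80.946 g per mole.
80.946/398.303 = 0.2032 → 20.32%.

20.32 wt%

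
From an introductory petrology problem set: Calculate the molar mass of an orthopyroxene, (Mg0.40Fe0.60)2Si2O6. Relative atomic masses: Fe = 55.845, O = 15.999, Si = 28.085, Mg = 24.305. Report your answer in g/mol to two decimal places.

238.62 g/mol

The formula mass is the sum 0.80·24.305 + 1.20·55.845 + 2·28.085 + 6·15.999.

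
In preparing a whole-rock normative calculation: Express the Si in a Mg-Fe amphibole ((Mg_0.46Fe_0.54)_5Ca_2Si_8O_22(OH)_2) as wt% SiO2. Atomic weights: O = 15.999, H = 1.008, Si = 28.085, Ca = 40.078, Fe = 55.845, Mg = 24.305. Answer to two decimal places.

Molar mass of (Mg_0.46Fe_0.54)_5Ca_2Si_8O_22(OH)_2 = 2.30·24.305 + 2.70·55.845 + 2·40.078 + 8·28.085 + 24·15.999 + 2·1.008 = 897.511 g/mol.
Each formula unit contains 8 Si, equivalent to 8/1 = 8.0000 mol SiO2.
M(SiO2) = 1×28.085 + 2×15.999 = 60.083 g/mol.
Mass of SiO2 per formula unit = 8.0000 × 60.083 = 480.664 g.
SiO2 wt% = 480.664 / 897.511 × 100 = 53.56%.

53.56 wt%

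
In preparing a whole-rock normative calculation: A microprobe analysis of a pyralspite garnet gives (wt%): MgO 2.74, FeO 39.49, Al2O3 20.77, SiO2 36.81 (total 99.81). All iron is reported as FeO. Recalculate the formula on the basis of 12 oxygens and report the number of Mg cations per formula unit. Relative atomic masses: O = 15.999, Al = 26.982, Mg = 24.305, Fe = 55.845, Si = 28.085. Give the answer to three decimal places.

0.332 Mg apfu

MgO (M=40.304): mol = 0.06798; Mg = 0.06798, O = 0.06798.
FeO (M=71.844): mol = 0.54966; Fe = 0.54966, O = 0.54966.
Al2O3 (M=101.961): mol = 0.20371; Al = 0.40742, O = 0.61113.
SiO2 (M=60.083): mol = 0.61265; Si = 0.61265, O = 1.22530.
ΣO = 2.45407; factor = 12/ΣO = 4.88984.
Mg apfu = 0.06798 × 4.88984 = 0.332.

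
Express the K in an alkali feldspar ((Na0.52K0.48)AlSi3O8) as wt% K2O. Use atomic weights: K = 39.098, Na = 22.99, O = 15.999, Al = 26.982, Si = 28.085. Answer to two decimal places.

8.37 wt%

Formula mass = 269.951 g/mol.
0.48 K → 0.2400 mol K2O per formula unit; M(K2O) = 94.195, so K2O mass = 22.607 g.
22.607/269.951 × 100 = 8.37 wt%.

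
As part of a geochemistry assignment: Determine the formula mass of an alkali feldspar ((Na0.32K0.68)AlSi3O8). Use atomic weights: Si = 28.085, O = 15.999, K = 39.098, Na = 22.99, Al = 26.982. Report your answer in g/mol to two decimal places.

273.17 g/mol

The formula mass is the sum 0.32·22.99 + 0.68·39.098 + 1·26.982 + 3·28.085 + 8·15.999.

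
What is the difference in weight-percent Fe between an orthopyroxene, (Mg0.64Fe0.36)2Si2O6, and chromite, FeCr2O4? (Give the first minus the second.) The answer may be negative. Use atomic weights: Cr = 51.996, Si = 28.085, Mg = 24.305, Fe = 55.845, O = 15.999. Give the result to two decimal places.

-6.96 percentage points

M((Mg0.64Fe0.36)2Si2O6) = 223.483 g/mol, so wt% Fe = 40.208/223.483 × 100 = 17.99%.
M(FeCr2O4) = 223.833 g/mol, so wt% Fe = 55.845/223.833 × 100 = 24.95%.
17.99 − 24.95 = -6.96 pp.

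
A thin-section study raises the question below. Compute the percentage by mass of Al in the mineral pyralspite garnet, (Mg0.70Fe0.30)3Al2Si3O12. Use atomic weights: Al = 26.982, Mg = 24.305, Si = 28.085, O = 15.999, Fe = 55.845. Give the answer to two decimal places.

12.51 wt%

Formula mass = 2.10×24.305 + 0.90×55.845 + 2×26.982 + 3×28.085 + 12×15.999 = 431.508 g/mol, of which 53.964 g is Al.
So Al makes up 53.964/431.508 = 0.1251 of the mass, i.e. 12.51%.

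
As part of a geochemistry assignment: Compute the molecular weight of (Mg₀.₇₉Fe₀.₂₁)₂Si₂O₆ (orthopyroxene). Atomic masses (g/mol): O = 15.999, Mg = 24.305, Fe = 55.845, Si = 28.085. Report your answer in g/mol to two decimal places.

The formula mass is the sum 1.58×24.305 + 0.42×55.845 + 2×28.085 + 6×15.999.

214.02 g/mol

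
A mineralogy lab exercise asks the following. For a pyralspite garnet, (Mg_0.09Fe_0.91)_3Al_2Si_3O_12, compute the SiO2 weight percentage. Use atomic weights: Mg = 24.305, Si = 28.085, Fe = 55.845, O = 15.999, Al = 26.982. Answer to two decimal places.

M((Mg_0.09Fe_0.91)_3Al_2Si_3O_12) = 489.226 g/mol; M(SiO2) = 60.083 g/mol.
Moles SiO2 per formula unit = 3 Si ÷ 1 = 3.0000.
SiO2 fraction = (3.0000 × 60.083) / 489.226 = 180.249/489.226 = 0.3684.

36.84 wt%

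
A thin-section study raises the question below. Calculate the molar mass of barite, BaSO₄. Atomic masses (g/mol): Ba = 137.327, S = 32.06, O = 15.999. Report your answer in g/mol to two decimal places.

Ba: 1 × 137.327 = 137.3270
S: 1 × 32.06 = 32.0600
O: 4 × 15.999 = 63.9960
Summing the contributions gives the formula mass.

233.38 g/mol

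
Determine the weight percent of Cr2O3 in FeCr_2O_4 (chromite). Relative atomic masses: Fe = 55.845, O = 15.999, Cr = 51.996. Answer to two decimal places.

67.90 wt%

Molar mass of FeCr_2O_4 = 1·55.845 + 2·51.996 + 4·15.999 = 223.833 g/mol.
Each formula unit contains 2 Cr, equivalent to 2/2 = 1.0000 mol Cr2O3.
M(Cr2O3) = 2×51.996 + 3×15.999 = 151.989 g/mol.
Mass of Cr2O3 per formula unit = 1.0000 × 151.989 = 151.989 g.
Cr2O3 wt% = 151.989 / 223.833 × 100 = 67.90%.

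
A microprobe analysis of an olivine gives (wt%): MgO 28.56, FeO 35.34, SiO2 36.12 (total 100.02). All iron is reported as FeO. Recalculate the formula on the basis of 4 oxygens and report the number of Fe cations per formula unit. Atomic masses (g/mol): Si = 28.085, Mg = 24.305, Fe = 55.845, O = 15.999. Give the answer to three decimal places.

0.819 Fe apfu

MgO: 28.56/40.304 = 0.70861 mol → 0.70861 mol Mg, 0.70861 mol O.
FeO: 35.34/71.844 = 0.49190 mol → 0.49190 mol Fe, 0.49190 mol O.
SiO2: 36.12/60.083 = 0.60117 mol → 0.60117 mol Si, 1.20234 mol O.
Total oxygen = 2.40285 mol. Normalization factor = 4/2.40285 = 1.66469.
Fe per 4 O = 0.49190 × 1.66469 = 0.819.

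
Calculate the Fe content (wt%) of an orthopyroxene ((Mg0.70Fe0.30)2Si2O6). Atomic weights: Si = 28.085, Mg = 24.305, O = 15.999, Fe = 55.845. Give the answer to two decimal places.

M((Mg0.70Fe0.30)2Si2O6) = 219.698 g/mol.
Fe contributes 0.60 × 55.845 = 33.507 g per mole.
33.507/219.698 = 0.1525 → 15.25%.

15.25 wt%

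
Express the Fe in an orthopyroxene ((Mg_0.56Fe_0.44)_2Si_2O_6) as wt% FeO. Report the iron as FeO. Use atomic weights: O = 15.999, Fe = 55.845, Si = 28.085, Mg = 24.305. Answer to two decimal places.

27.67 wt%

M((Mg_0.56Fe_0.44)_2Si_2O_6) = 228.529 g/mol; M(FeO) = 71.844 g/mol.
Moles FeO per formula unit = 0.88 Fe ÷ 1 = 0.8800.
FeO fraction = (0.8800 × 71.844) / 228.529 = 63.223/228.529 = 0.2767.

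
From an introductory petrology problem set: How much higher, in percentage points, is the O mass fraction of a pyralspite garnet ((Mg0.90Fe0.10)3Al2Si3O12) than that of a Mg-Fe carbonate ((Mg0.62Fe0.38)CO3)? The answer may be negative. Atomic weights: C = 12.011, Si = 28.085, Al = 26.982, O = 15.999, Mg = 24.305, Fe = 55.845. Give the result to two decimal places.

-3.31 percentage points

O in (Mg0.90Fe0.10)3Al2Si3O12: molar mass 412.584 g/mol; 12×15.999 = 191.988 g → 46.53 wt%.
O in (Mg0.62Fe0.38)CO3: molar mass 96.298 g/mol; 3×15.999 = 47.997 g → 49.84 wt%.
Difference = 46.53 − 49.84 = -3.31 percentage points.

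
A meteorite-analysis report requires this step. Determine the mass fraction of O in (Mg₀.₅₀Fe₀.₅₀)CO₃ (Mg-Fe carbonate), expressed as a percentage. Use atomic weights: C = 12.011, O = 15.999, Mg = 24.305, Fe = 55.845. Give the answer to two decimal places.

Formula mass = 0.50·24.305 + 0.50·55.845 + 1·12.011 + 3·15.999 = 100.083 g/mol, of which 47.997 g is O.
So O makes up 47.997/100.083 = 0.4796 of the mass, i.e. 47.96%.

47.96 wt%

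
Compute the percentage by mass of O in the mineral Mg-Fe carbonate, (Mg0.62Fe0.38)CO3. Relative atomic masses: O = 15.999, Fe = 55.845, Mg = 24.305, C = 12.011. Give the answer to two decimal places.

Formula mass = 0.62·24.305 + 0.38·55.845 + 1·12.011 + 3·15.999 = 96.298 g/mol, of which 47.997 g is O.
So O makes up 47.997/96.298 = 0.4984 of the mass, i.e. 49.84%.

49.84 weight percent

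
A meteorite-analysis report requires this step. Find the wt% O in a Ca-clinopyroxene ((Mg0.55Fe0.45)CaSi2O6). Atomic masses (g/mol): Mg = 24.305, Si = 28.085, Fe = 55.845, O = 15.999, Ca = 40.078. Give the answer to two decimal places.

Formula mass = 0.55·24.305 + 0.45·55.845 + 1·40.078 + 2·28.085 + 6·15.999 = 230.740 g/mol, of which 95.994 g is O.
So O makes up 95.994/230.740 = 0.4160 of the mass, i.e. 41.60%.

41.60 mass %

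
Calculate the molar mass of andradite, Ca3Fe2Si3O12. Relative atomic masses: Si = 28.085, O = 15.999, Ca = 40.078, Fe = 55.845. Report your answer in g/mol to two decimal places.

508.17 g/mol

Ca: 3 × 40.078 = 120.2340
Fe: 2 × 55.845 = 111.6900
Si: 3 × 28.085 = 84.2550
O: 12 × 15.999 = 191.9880
Summing the contributions gives the formula mass.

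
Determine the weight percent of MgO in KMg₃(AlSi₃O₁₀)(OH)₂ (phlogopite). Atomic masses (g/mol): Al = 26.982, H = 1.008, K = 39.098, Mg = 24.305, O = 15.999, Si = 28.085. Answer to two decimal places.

M(KMg₃(AlSi₃O₁₀)(OH)₂) = 417.254 g/mol; M(MgO) = 40.304 g/mol.
Moles MgO per formula unit = 3 Mg ÷ 1 = 3.0000.
MgO fraction = (3.0000 × 40.304) / 417.254 = 120.912/417.254 = 0.2898.

28.98 wt%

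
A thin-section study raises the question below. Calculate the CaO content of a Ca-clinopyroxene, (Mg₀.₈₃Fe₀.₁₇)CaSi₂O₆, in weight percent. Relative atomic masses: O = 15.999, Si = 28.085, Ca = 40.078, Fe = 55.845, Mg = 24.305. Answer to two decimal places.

M((Mg₀.₈₃Fe₀.₁₇)CaSi₂O₆) = 221.909 g/mol; M(CaO) = 56.077 g/mol.
Moles CaO per formula unit = 1 Ca ÷ 1 = 1.0000.
CaO fraction = (1.0000 × 56.077) / 221.909 = 56.077/221.909 = 0.2527.

25.27 wt%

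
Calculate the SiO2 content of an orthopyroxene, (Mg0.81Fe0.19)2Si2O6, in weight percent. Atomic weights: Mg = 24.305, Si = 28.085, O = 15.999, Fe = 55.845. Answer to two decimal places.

Formula mass = 212.759 g/mol.
2 Si → 2.0000 mol SiO2 per formula unit; M(SiO2) = 60.083, so SiO2 mass = 120.166 g.
120.166/212.759 × 100 = 56.48 wt%.

56.48 wt%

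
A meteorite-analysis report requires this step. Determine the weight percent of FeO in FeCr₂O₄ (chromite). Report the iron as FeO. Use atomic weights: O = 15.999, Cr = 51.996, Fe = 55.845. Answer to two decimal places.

32.10 wt%

Molar mass of FeCr₂O₄ = 1·55.845 + 2·51.996 + 4·15.999 = 223.833 g/mol.
Each formula unit contains 1 Fe, equivalent to 1/1 = 1.0000 mol FeO.
M(FeO) = 1×55.845 + 1×15.999 = 71.844 g/mol.
Mass of FeO per formula unit = 1.0000 × 71.844 = 71.844 g.
FeO wt% = 71.844 / 223.833 × 100 = 32.10%.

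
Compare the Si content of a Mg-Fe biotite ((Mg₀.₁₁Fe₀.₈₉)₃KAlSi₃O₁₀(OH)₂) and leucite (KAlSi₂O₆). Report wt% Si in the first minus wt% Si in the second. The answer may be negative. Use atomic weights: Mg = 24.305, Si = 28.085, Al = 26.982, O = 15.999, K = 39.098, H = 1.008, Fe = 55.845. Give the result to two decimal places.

Si in (Mg₀.₁₁Fe₀.₈₉)₃KAlSi₃O₁₀(OH)₂: molar mass 501.466 g/mol; 3×28.085 = 84.255 g → 16.80 wt%.
Si in KAlSi₂O₆: molar mass 218.244 g/mol; 2×28.085 = 56.170 g → 25.74 wt%.
Difference = 16.80 − 25.74 = -8.94 percentage points.

-8.94 percentage points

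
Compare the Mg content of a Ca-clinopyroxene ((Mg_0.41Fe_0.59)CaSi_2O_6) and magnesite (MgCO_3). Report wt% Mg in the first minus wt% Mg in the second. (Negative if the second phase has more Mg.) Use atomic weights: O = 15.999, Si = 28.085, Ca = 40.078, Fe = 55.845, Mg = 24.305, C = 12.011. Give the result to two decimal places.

-24.59 percentage points

First mineral: 9.965 g Mg in 235.156 g formula = 4.24 wt% Mg.
Second mineral: 24.305 g Mg in 84.313 g formula = 28.83 wt% Mg.
4.24% − 28.83% gives a difference of -24.59 percentage points.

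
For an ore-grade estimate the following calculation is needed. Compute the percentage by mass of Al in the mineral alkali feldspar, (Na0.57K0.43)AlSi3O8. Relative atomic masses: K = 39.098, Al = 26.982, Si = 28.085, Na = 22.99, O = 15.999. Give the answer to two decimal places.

10.03 weight percent

M((Na0.57K0.43)AlSi3O8) = 269.145 g/mol.
Al contributes 1 × 26.982 = 26.982 g per mole.
26.982/269.145 = 0.1003 → 10.03%.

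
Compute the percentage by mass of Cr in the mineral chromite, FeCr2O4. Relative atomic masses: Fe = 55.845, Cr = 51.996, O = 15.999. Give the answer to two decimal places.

46.46 mass %

Molar mass of FeCr2O4: 1×55.845 + 2×51.996 + 4×15.999 = 223.833 g/mol.
Mass of Cr per formula unit: 2 × 51.996 = 103.992 g.
Weight fraction Cr = 103.992 / 223.833 = 0.4646.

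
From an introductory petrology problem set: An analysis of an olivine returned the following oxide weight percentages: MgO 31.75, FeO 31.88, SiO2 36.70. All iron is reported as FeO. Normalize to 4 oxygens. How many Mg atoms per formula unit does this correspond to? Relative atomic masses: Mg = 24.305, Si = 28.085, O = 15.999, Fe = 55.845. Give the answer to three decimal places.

1.284 Mg apfu

MgO: 31.75/40.304 = 0.78776 mol → 0.78776 mol Mg, 0.78776 mol O.
FeO: 31.88/71.844 = 0.44374 mol → 0.44374 mol Fe, 0.44374 mol O.
SiO2: 36.70/60.083 = 0.61082 mol → 0.61082 mol Si, 1.22164 mol O.
Total oxygen = 2.45314 mol. Normalization factor = 4/2.45314 = 1.63056.
Mg per 4 O = 0.78776 × 1.63056 = 1.284.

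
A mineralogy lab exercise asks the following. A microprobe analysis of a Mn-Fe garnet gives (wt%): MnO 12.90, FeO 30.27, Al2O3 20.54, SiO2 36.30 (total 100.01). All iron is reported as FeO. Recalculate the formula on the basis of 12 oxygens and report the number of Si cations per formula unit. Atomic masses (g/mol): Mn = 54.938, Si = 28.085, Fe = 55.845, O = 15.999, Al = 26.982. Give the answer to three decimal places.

12.90 wt% MnO ÷ 70.937 g/mol = 0.18185 mol, giving 0.18185 Mn and 0.18185 O.
30.27 wt% FeO ÷ 71.844 g/mol = 0.42133 mol, giving 0.42133 Fe and 0.42133 O.
20.54 wt% Al2O3 ÷ 101.961 g/mol = 0.20145 mol, giving 0.40290 Al and 0.60435 O.
36.30 wt% SiO2 ÷ 60.083 g/mol = 0.60416 mol, giving 0.60416 Si and 1.20832 O.
Oxygen sums to 2.41585; scaling by 12/2.41585 = 4.96720 puts the formula on 12 O.
Si: 0.60416 × 4.96720 = 3.001 atoms per formula unit.

3.001 Si apfu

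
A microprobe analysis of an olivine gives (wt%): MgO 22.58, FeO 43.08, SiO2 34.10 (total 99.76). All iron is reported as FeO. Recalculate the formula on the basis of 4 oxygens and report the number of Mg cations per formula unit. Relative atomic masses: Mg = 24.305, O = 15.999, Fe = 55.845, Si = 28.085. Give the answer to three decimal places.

0.976 Mg apfu

MgO (M=40.304): mol = 0.56024; Mg = 0.56024, O = 0.56024.
FeO (M=71.844): mol = 0.59963; Fe = 0.59963, O = 0.59963.
SiO2 (M=60.083): mol = 0.56755; Si = 0.56755, O = 1.13510.
ΣO = 2.29497; factor = 4/ΣO = 1.74294.
Mg apfu = 0.56024 × 1.74294 = 0.976.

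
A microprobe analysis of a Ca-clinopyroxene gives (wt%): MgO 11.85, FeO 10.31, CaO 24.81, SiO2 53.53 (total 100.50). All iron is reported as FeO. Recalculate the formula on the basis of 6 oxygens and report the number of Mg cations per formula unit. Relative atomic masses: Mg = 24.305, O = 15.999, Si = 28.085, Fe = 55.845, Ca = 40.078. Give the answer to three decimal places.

0.663 Mg apfu

11.85 wt% MgO ÷ 40.304 g/mol = 0.29402 mol, giving 0.29402 Mg and 0.29402 O.
10.31 wt% FeO ÷ 71.844 g/mol = 0.14351 mol, giving 0.14351 Fe and 0.14351 O.
24.81 wt% CaO ÷ 56.077 g/mol = 0.44243 mol, giving 0.44243 Ca and 0.44243 O.
53.53 wt% SiO2 ÷ 60.083 g/mol = 0.89093 mol, giving 0.89093 Si and 1.78186 O.
Oxygen sums to 2.66182; scaling by 6/2.66182 = 2.25410 puts the formula on 6 O.
Mg: 0.29402 × 2.25410 = 0.663 atoms per formula unit.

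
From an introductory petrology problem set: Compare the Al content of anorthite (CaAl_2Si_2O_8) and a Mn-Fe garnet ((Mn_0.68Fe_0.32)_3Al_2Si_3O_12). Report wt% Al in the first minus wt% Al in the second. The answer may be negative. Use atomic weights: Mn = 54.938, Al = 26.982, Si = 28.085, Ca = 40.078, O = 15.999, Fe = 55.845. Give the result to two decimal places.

8.52 percentage points

M(CaAl_2Si_2O_8) = 278.204 g/mol, so wt% Al = 53.964/278.204 × 100 = 19.40%.
M((Mn_0.68Fe_0.32)_3Al_2Si_3O_12) = 495.892 g/mol, so wt% Al = 53.964/495.892 × 100 = 10.88%.
19.40 − 10.88 = 8.52 pp.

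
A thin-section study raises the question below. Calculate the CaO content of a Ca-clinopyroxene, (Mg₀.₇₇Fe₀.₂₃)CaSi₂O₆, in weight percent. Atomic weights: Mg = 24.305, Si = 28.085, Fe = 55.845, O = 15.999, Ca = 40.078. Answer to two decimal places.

25.06 wt%

Molar mass of (Mg₀.₇₇Fe₀.₂₃)CaSi₂O₆ = 0.77·24.305 + 0.23·55.845 + 1·40.078 + 2·28.085 + 6·15.999 = 223.801 g/mol.
Each formula unit contains 1 Ca, equivalent to 1/1 = 1.0000 mol CaO.
M(CaO) = 1×40.078 + 1×15.999 = 56.077 g/mol.
Mass of CaO per formula unit = 1.0000 × 56.077 = 56.077 g.
CaO wt% = 56.077 / 223.801 × 100 = 25.06%.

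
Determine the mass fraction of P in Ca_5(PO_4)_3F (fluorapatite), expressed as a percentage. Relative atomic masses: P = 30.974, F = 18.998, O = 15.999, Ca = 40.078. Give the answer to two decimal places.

18.43 weight percent

Formula mass = 5×40.078 + 3×30.974 + 12×15.999 + 1×18.998 = 504.298 g/mol, of which 92.922 g is P.
So P makes up 92.922/504.298 = 0.1843 of the mass, i.e. 18.43%.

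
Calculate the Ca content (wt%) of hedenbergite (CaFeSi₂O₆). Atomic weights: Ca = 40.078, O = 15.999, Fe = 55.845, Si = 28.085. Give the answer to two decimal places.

M(CaFeSi₂O₆) = 248.087 g/mol.
Ca contributes 1 × 40.078 = 40.078 g per mole.
40.078/248.087 = 0.1615 → 16.15%.

16.15 wt%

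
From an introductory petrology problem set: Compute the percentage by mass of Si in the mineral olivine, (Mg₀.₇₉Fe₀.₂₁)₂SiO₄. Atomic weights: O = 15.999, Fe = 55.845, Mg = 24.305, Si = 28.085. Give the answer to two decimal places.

M((Mg₀.₇₉Fe₀.₂₁)₂SiO₄) = 153.938 g/mol.
Si contributes 1 × 28.085 = 28.085 g per mole.
28.085/153.938 = 0.1824 → 18.24%.

18.24 wt%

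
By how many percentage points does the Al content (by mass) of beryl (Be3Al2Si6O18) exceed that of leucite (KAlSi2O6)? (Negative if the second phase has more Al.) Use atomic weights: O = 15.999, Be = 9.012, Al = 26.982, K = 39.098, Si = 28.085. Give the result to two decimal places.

First mineral: 53.964 g Al in 537.492 g formula = 10.04 wt% Al.
Second mineral: 26.982 g Al in 218.244 g formula = 12.36 wt% Al.
10.04% − 12.36% gives a difference of -2.32 percentage points.

-2.32 percentage points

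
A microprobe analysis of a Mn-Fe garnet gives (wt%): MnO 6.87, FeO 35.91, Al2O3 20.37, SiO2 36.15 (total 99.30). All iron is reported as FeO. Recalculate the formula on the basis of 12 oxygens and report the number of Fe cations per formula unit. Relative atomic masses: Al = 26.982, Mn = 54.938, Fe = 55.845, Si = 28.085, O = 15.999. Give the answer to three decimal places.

2.500 Fe apfu

MnO (M=70.937): mol = 0.09685; Mn = 0.09685, O = 0.09685.
FeO (M=71.844): mol = 0.49983; Fe = 0.49983, O = 0.49983.
Al2O3 (M=101.961): mol = 0.19978; Al = 0.39956, O = 0.59934.
SiO2 (M=60.083): mol = 0.60167; Si = 0.60167, O = 1.20334.
ΣO = 2.39936; factor = 12/ΣO = 5.00133.
Fe apfu = 0.49983 × 5.00133 = 2.500.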